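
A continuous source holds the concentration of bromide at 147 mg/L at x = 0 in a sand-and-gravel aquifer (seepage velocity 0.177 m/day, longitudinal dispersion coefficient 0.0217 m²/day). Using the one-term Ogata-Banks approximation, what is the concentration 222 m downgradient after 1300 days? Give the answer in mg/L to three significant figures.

126 mg/L

For a continuous step input, C/C₀ ≈ ½·erfc((x−vt)/(2√(Dt))).
vt = 0.177 × 1300 = 230.1 m and 2√(Dt) = 2√(0.0217 × 1300) = 10.62 m.
Argument (x−vt)/(2√(Dt)) = (222 − 230.1)/10.62 = -0.7627; ½·erfc(-0.7627) = 0.8596.
C = 147 × 0.8596 = 126 mg/L.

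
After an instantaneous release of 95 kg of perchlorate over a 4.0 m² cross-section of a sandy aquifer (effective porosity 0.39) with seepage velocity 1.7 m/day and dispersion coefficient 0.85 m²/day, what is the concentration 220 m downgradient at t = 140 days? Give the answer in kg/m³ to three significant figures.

For an instantaneous plane source, C(x,t) = M/(n_e·A·√(4πDt)) · exp(−(x−vt)²/(4Dt)), with n_e·A the pore (flow) area.
Plume center vt = 1.7 × 140 = 238 m, so the well at 220 m is 18 m upgradient of the peak.
√(4πDt) = 38.67 m, giving peak height M/(n_e·A·√(4πDt)) = 95/(0.39 × 4.0 × 38.67) = 1.575 kg/m³.
(x−vt)²/(4Dt) = (-18)²/(4 × 0.85 × 140) = 0.6807; exp(−0.6807) = 0.5063.
C = 1.575 × 0.5063 = 0.797 kg/m³.

0.797 kg/m³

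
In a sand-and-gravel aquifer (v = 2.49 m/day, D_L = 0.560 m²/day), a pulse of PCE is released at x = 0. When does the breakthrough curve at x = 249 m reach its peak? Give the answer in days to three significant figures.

99.9 days

For the 1D instantaneous-source solution, setting ∂C/∂t = 0 at fixed x gives v²t² + 2Dt − x² = 0, so t = (√(D² + v²x²) − D)/v².
√(D² + v²x²) = √(0.560² + 2.49² × 249²) = 620.0; v² = 6.2001.
t = (620.0 − 0.560)/6.2001 = 99.9 days (vs. the pure-advection estimate x/v = 100 d).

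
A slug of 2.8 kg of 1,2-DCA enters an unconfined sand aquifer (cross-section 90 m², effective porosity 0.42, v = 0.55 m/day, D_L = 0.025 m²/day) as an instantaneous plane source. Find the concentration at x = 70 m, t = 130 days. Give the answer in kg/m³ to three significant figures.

0.00975 kg/m³

For an instantaneous plane source, C(x,t) = M/(n_e·A·√(4πDt)) · exp(−(x−vt)²/(4Dt)), with n_e·A the pore (flow) area.
Plume center vt = 0.55 × 130 = 71.5 m, so the well at 70 m is 1.5 m upgradient of the peak.
√(4πDt) = 6.391 m, giving peak height M/(n_e·A·√(4πDt)) = 2.8/(0.42 × 90 × 6.391) = 0.01159 kg/m³.
(x−vt)²/(4Dt) = (-1.5)²/(4 × 0.025 × 130) = 0.1731; exp(−0.1731) = 0.8411.
C = 0.01159 × 0.8411 = 0.00975 kg/m³.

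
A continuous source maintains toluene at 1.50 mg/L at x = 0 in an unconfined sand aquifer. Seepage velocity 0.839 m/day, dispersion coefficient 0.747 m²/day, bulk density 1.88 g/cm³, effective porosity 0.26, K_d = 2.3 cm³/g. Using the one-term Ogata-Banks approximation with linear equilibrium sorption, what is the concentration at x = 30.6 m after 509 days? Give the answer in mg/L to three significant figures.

0.249 mg/L

Retardation factor R = 1 + ρ_b·K_d/n = 1 + 1.88 × 2.3/0.26 = 17.63.
Sorption retards both mechanisms: v_R = v/R = 0.04759 m/day, D_R = D/R = 0.04237 m²/day.
v_R·t = 0.04759 × 509 = 24.22331 m; 2√(D_R t) = 9.288 m; argument = (30.6 − 24.22331)/9.288 = 0.6866.
C = C₀ × ½·erfc(0.6866) = 1.50 × 0.1658 = 0.249 mg/L.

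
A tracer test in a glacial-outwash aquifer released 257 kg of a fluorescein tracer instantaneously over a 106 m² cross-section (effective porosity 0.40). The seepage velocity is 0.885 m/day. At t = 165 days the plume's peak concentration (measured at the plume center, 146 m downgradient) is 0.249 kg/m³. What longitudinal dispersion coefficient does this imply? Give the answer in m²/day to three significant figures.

0.286 m²/day

At the plume center C_max = M/(n_e·A·√(4πDt)), so D = M²/(4πt·(n_e·A·C_max)²).
n_e·A·C_max = 0.40 × 106 × 0.249 = 10.56 kg/m.
D = 257²/(4π × 165 × 10.56²) = 0.286 m²/day.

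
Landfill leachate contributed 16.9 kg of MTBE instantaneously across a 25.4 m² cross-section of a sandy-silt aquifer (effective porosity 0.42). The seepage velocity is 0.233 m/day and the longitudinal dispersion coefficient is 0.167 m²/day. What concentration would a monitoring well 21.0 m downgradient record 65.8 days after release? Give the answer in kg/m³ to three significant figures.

For an instantaneous plane source, C(x,t) = M/(n_e·A·√(4πDt)) · exp(−(x−vt)²/(4Dt)), with n_e·A the pore (flow) area.
Plume center vt = 0.233 × 65.8 = 15.3314 m, so the well at 21.0 m is 5.6686 m downgradient of the peak.
√(4πDt) = 11.75 m, giving peak height M/(n_e·A·√(4πDt)) = 16.9/(0.42 × 25.4 × 11.75) = 0.1348 kg/m³.
(x−vt)²/(4Dt) = (5.6686)²/(4 × 0.167 × 65.8) = 0.7311; exp(−0.7311) = 0.4814.
C = 0.1348 × 0.4814 = 0.0649 kg/m³.

0.0649 kg/m³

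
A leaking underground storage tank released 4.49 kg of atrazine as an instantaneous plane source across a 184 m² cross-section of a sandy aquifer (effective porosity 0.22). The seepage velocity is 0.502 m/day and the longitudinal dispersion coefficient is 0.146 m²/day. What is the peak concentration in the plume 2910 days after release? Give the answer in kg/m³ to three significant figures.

0.00152 kg/m³

The peak of an instantaneous 1D plume sits at x = vt; there the Gaussian factor is 1 and C_max = M/(n_e·A·√(4πDt)), where n_e·A is the pore area the mass is dissolved in.
√(4πDt) = √(4π × 0.146 × 2910) = 73.07 m, so C_max = 4.49/(0.22 × 184 × 73.07) = 0.00152 kg/m³.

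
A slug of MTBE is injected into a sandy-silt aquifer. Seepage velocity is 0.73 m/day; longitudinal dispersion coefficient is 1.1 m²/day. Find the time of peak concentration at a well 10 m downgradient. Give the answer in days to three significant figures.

For the 1D instantaneous-source solution, setting ∂C/∂t = 0 at fixed x gives v²t² + 2Dt − x² = 0, so t = (√(D² + v²x²) − D)/v².
√(D² + v²x²) = √(1.1² + 0.73² × 10²) = 7.382; v² = 0.5329.
t = (7.382 − 1.1)/0.5329 = 11.8 days (vs. the pure-advection estimate x/v = 13.7 d).

11.8 days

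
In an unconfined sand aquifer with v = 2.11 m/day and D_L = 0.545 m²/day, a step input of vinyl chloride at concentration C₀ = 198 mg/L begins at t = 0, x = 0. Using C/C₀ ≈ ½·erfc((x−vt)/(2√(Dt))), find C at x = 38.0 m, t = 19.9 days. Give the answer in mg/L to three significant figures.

For a continuous step input, C/C₀ ≈ ½·erfc((x−vt)/(2√(Dt))).
vt = 2.11 × 19.9 = 41.989 m and 2√(Dt) = 2√(0.545 × 19.9) = 6.587 m.
Argument (x−vt)/(2√(Dt)) = (38.0 − 41.989)/6.587 = -0.6056; ½·erfc(-0.6056) = 0.8041.
C = 198 × 0.8041 = 159 mg/L.

159 mg/L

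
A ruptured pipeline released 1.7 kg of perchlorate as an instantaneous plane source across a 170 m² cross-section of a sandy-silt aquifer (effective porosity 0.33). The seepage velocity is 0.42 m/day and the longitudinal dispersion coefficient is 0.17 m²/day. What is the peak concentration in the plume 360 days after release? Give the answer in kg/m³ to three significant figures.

0.00109 kg/m³

The peak of an instantaneous 1D plume sits at x = vt; there the Gaussian factor is 1 and C_max = M/(n_e·A·√(4πDt)), where n_e·A is the pore area the mass is dissolved in.
√(4πDt) = √(4π × 0.17 × 360) = 27.73 m, so C_max = 1.7/(0.33 × 170 × 27.73) = 0.00109 kg/m³.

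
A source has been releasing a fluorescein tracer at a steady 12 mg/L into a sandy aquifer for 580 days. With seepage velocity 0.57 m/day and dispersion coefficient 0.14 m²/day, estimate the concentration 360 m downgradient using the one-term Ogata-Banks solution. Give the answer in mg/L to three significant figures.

0.126 mg/L

For a continuous step input, C/C₀ ≈ ½·erfc((x−vt)/(2√(Dt))).
vt = 0.57 × 580 = 330.6 m and 2√(Dt) = 2√(0.14 × 580) = 18.02 m.
Argument (x−vt)/(2√(Dt)) = (360 − 330.6)/18.02 = 1.632; ½·erfc(1.632) = 0.01050.
C = 12 × 0.01050 = 0.126 mg/L.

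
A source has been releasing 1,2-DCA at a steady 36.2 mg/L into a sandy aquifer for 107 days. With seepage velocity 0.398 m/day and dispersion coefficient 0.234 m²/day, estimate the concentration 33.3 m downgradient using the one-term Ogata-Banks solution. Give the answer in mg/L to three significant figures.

32.8 mg/L

For a continuous step input, C/C₀ ≈ ½·erfc((x−vt)/(2√(Dt))).
vt = 0.398 × 107 = 42.586 m and 2√(Dt) = 2√(0.234 × 107) = 10.01 m.
Argument (x−vt)/(2√(Dt)) = (33.3 − 42.586)/10.01 = -0.9277; ½·erfc(-0.9277) = 0.9052.
C = 36.2 × 0.9052 = 32.8 mg/L.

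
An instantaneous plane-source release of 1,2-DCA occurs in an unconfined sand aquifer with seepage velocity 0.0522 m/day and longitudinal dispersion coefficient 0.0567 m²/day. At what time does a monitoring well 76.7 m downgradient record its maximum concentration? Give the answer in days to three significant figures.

1450 days

For the 1D instantaneous-source solution, setting ∂C/∂t = 0 at fixed x gives v²t² + 2Dt − x² = 0, so t = (√(D² + v²x²) − D)/v².
√(D² + v²x²) = √(0.0567² + 0.0522² × 76.7²) = 4.004; v² = 0.00272484.
t = (4.004 − 0.0567)/0.00272484 = 1450 days (vs. the pure-advection estimate x/v = 1470 d).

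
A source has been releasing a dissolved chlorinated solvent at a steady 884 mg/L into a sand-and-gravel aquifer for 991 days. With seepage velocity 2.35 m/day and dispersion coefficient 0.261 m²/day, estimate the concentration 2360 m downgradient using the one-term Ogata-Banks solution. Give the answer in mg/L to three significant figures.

For a continuous step input, C/C₀ ≈ ½·erfc((x−vt)/(2√(Dt))).
vt = 2.35 × 991 = 2328.85 m and 2√(Dt) = 2√(0.261 × 991) = 32.17 m.
Argument (x−vt)/(2√(Dt)) = (2360 − 2328.85)/32.17 = 0.9683; ½·erfc(0.9683) = 0.08544.
C = 884 × 0.08544 = 75.5 mg/L.

75.5 mg/L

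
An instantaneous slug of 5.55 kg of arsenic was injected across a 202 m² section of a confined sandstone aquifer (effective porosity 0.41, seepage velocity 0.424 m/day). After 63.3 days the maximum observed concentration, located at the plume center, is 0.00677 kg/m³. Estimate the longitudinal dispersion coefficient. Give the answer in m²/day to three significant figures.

0.123 m²/day

At the plume center C_max = M/(n_e·A·√(4πDt)), so D = M²/(4πt·(n_e·A·C_max)²).
n_e·A·C_max = 0.41 × 202 × 0.00677 = 0.5607 kg/m.
D = 5.55²/(4π × 63.3 × 0.5607²) = 0.123 m²/day.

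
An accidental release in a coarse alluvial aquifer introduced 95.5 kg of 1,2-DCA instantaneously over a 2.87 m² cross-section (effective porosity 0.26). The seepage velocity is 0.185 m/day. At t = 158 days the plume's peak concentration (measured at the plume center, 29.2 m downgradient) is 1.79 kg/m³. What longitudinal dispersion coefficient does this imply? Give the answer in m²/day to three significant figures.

2.57 m²/day

At the plume center C_max = M/(n_e·A·√(4πDt)), so D = M²/(4πt·(n_e·A·C_max)²).
n_e·A·C_max = 0.26 × 2.87 × 1.79 = 1.336 kg/m.
D = 95.5²/(4π × 158 × 1.336²) = 2.57 m²/day.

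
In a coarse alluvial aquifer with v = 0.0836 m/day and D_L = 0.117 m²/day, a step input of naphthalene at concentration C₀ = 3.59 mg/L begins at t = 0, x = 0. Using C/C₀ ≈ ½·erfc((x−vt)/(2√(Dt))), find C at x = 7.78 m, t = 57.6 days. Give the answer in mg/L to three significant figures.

For a continuous step input, C/C₀ ≈ ½·erfc((x−vt)/(2√(Dt))).
vt = 0.0836 × 57.6 = 4.81536 m and 2√(Dt) = 2√(0.117 × 57.6) = 5.192 m.
Argument (x−vt)/(2√(Dt)) = (7.78 − 4.81536)/5.192 = 0.5710; ½·erfc(0.5710) = 0.2097.
C = 3.59 × 0.2097 = 0.753 mg/L.

0.753 mg/L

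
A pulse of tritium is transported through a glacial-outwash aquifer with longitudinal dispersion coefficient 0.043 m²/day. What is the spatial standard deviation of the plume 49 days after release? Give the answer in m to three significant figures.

Dispersive spreading gives a Gaussian with σ² = 2Dt; advection only shifts the center.
σ = √(2 × 0.043 × 49) = 2.05 m.

2.05 m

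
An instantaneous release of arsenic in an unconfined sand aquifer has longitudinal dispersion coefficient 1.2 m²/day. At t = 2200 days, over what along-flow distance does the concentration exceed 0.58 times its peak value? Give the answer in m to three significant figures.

152 m

The plume is Gaussian with σ = √(2Dt) = √(2 × 1.2 × 2200) = 72.66 m.
C/C_peak = exp(−Δx²/(2σ²)) = 0.58 ⇒ Δx = σ·√(−2 ln 0.58) = 72.66 × 1.044 = 75.86 m.
Width = 2Δx = 152 m.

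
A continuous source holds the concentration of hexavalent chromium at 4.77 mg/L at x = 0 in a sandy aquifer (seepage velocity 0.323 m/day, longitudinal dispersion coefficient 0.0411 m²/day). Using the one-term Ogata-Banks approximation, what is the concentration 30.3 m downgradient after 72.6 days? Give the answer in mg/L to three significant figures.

For a continuous step input, C/C₀ ≈ ½·erfc((x−vt)/(2√(Dt))).
vt = 0.323 × 72.6 = 23.4498 m and 2√(Dt) = 2√(0.0411 × 72.6) = 3.455 m.
Argument (x−vt)/(2√(Dt)) = (30.3 − 23.4498)/3.455 = 1.983; ½·erfc(1.983) = 0.002521.
C = 4.77 × 0.002521 = 0.0120 mg/L.

0.0120 mg/L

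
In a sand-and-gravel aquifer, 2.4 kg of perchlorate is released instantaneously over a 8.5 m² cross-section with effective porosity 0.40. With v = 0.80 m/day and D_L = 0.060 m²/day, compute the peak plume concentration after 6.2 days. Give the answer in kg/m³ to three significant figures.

The peak of an instantaneous 1D plume sits at x = vt; there the Gaussian factor is 1 and C_max = M/(n_e·A·√(4πDt)), where n_e·A is the pore area the mass is dissolved in.
√(4πDt) = √(4π × 0.060 × 6.2) = 2.162 m, so C_max = 2.4/(0.40 × 8.5 × 2.162) = 0.326 kg/m³.

0.326 kg/m³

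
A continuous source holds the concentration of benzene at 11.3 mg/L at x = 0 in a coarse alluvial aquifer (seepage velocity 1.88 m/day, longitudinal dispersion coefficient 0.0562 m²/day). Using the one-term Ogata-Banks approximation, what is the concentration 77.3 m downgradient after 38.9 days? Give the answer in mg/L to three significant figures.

For a continuous step input, C/C₀ ≈ ½·erfc((x−vt)/(2√(Dt))).
vt = 1.88 × 38.9 = 73.132 m and 2√(Dt) = 2√(0.0562 × 38.9) = 2.957 m.
Argument (x−vt)/(2√(Dt)) = (77.3 − 73.132)/2.957 = 1.410; ½·erfc(1.410) = 0.02307.
C = 11.3 × 0.02307 = 0.261 mg/L.

0.261 mg/L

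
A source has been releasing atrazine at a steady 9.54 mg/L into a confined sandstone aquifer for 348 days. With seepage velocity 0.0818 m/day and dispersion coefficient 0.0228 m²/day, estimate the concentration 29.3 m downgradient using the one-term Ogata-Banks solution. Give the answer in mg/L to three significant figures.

3.98 mg/L

For a continuous step input, C/C₀ ≈ ½·erfc((x−vt)/(2√(Dt))).
vt = 0.0818 × 348 = 28.4664 m and 2√(Dt) = 2√(0.0228 × 348) = 5.634 m.
Argument (x−vt)/(2√(Dt)) = (29.3 − 28.4664)/5.634 = 0.1480; ½·erfc(0.1480) = 0.4171.
C = 9.54 × 0.4171 = 3.98 mg/L.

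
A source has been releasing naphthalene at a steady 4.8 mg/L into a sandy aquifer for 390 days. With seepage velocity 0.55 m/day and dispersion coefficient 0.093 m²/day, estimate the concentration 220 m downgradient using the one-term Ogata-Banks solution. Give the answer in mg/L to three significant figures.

For a continuous step input, C/C₀ ≈ ½·erfc((x−vt)/(2√(Dt))).
vt = 0.55 × 390 = 214.5 m and 2√(Dt) = 2√(0.093 × 390) = 12.04 m.
Argument (x−vt)/(2√(Dt)) = (220 − 214.5)/12.04 = 0.4568; ½·erfc(0.4568) = 0.2591.
C = 4.8 × 0.2591 = 1.24 mg/L.

1.24 mg/L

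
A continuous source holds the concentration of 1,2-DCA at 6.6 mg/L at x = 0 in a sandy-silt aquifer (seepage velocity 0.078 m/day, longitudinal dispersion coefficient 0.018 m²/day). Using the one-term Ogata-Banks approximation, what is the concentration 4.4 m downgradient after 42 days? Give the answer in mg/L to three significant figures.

For a continuous step input, C/C₀ ≈ ½·erfc((x−vt)/(2√(Dt))).
vt = 0.078 × 42 = 3.276 m and 2√(Dt) = 2√(0.018 × 42) = 1.739 m.
Argument (x−vt)/(2√(Dt)) = (4.4 − 3.276)/1.739 = 0.6463; ½·erfc(0.6463) = 0.1804.
C = 6.6 × 0.1804 = 1.19 mg/L.

1.19 mg/L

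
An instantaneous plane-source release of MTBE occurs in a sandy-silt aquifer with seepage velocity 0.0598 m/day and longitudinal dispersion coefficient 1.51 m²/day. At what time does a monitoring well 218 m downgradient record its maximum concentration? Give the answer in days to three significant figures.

3250 days

For the 1D instantaneous-source solution, setting ∂C/∂t = 0 at fixed x gives v²t² + 2Dt − x² = 0, so t = (√(D² + v²x²) − D)/v².
√(D² + v²x²) = √(1.51² + 0.0598² × 218²) = 13.12; v² = 0.00357604.
t = (13.12 − 1.51)/0.00357604 = 3250 days (vs. the pure-advection estimate x/v = 3650 d).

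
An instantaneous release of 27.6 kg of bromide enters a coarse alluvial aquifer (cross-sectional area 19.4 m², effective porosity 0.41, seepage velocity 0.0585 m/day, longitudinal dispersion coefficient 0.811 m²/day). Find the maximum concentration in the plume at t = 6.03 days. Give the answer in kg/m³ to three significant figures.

The peak of an instantaneous 1D plume sits at x = vt; there the Gaussian factor is 1 and C_max = M/(n_e·A·√(4πDt)), where n_e·A is the pore area the mass is dissolved in.
√(4πDt) = √(4π × 0.811 × 6.03) = 7.839 m, so C_max = 27.6/(0.41 × 19.4 × 7.839) = 0.443 kg/m³.

0.443 kg/m³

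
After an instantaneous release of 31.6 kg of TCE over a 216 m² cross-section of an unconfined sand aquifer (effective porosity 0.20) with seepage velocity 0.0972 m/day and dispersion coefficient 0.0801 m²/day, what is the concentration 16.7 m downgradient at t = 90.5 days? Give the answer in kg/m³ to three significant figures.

For an instantaneous plane source, C(x,t) = M/(n_e·A·√(4πDt)) · exp(−(x−vt)²/(4Dt)), with n_e·A the pore (flow) area.
Plume center vt = 0.0972 × 90.5 = 8.7966 m, so the well at 16.7 m is 7.9034 m downgradient of the peak.
√(4πDt) = 9.544 m, giving peak height M/(n_e·A·√(4πDt)) = 31.6/(0.20 × 216 × 9.544) = 0.07664 kg/m³.
(x−vt)²/(4Dt) = (7.9034)²/(4 × 0.0801 × 90.5) = 2.154; exp(−2.154) = 0.1160.
C = 0.07664 × 0.1160 = 0.00889 kg/m³.

0.00889 kg/m³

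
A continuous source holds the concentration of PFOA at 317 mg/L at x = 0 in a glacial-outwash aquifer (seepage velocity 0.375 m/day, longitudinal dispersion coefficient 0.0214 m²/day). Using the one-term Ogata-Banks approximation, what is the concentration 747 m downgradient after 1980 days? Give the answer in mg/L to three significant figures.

For a continuous step input, C/C₀ ≈ ½·erfc((x−vt)/(2√(Dt))).
vt = 0.375 × 1980 = 742.5 m and 2√(Dt) = 2√(0.0214 × 1980) = 13.02 m.
Argument (x−vt)/(2√(Dt)) = (747 − 742.5)/13.02 = 0.3456; ½·erfc(0.3456) = 0.3125.
C = 317 × 0.3125 = 99.1 mg/L.

99.1 mg/L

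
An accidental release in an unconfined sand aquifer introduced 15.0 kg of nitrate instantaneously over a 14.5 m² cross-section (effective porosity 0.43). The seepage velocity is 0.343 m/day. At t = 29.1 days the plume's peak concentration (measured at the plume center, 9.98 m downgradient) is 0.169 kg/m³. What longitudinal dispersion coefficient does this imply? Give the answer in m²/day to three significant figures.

0.554 m²/day

At the plume center C_max = M/(n_e·A·√(4πDt)), so D = M²/(4πt·(n_e·A·C_max)²).
n_e·A·C_max = 0.43 × 14.5 × 0.169 = 1.054 kg/m.
D = 15.0²/(4π × 29.1 × 1.054²) = 0.554 m²/day.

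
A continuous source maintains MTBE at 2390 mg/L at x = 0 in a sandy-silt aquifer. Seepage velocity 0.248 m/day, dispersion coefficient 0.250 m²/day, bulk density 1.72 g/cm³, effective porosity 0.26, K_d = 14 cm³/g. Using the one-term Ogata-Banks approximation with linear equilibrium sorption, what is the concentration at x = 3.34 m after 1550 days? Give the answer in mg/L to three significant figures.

Retardation factor R = 1 + ρ_b·K_d/n = 1 + 1.72 × 14/0.26 = 93.62.
Sorption retards both mechanisms: v_R = v/R = 0.002649 m/day, D_R = D/R = 0.002670 m²/day.
v_R·t = 0.002649 × 1550 = 4.10595 m; 2√(D_R t) = 4.069 m; argument = (3.34 − 4.10595)/4.069 = -0.1882.
C = C₀ × ½·erfc(-0.1882) = 2390 × 0.6049 = 1450 mg/L.

1450 mg/L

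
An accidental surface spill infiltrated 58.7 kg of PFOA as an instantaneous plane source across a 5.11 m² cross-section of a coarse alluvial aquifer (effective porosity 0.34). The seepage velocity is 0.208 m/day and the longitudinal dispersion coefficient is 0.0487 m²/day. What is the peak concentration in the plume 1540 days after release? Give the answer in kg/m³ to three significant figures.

1.10 kg/m³

The peak of an instantaneous 1D plume sits at x = vt; there the Gaussian factor is 1 and C_max = M/(n_e·A·√(4πDt)), where n_e·A is the pore area the mass is dissolved in.
√(4πDt) = √(4π × 0.0487 × 1540) = 30.70 m, so C_max = 58.7/(0.34 × 5.11 × 30.70) = 1.10 kg/m³.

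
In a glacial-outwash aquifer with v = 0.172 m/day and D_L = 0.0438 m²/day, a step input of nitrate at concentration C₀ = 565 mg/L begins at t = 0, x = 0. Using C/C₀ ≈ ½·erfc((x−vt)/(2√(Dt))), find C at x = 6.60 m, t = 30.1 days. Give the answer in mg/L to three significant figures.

For a continuous step input, C/C₀ ≈ ½·erfc((x−vt)/(2√(Dt))).
vt = 0.172 × 30.1 = 5.1772 m and 2√(Dt) = 2√(0.0438 × 30.1) = 2.296 m.
Argument (x−vt)/(2√(Dt)) = (6.60 − 5.1772)/2.296 = 0.6197; ½·erfc(0.6197) = 0.1904.
C = 565 × 0.1904 = 108 mg/L.

108 mg/L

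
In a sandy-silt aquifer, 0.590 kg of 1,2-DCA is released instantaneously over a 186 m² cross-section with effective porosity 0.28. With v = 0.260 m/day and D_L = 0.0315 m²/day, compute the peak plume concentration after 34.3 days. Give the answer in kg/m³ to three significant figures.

0.00307 kg/m³

The peak of an instantaneous 1D plume sits at x = vt; there the Gaussian factor is 1 and C_max = M/(n_e·A·√(4πDt)), where n_e·A is the pore area the mass is dissolved in.
√(4πDt) = √(4π × 0.0315 × 34.3) = 3.685 m, so C_max = 0.590/(0.28 × 186 × 3.685) = 0.00307 kg/m³.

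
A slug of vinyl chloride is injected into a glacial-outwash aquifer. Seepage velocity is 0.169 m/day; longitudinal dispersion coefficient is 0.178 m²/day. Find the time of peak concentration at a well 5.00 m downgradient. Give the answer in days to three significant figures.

24.0 days

For the 1D instantaneous-source solution, setting ∂C/∂t = 0 at fixed x gives v²t² + 2Dt − x² = 0, so t = (√(D² + v²x²) − D)/v².
√(D² + v²x²) = √(0.178² + 0.169² × 5.00²) = 0.8635; v² = 0.028561.
t = (0.8635 − 0.178)/0.028561 = 24.0 days (vs. the pure-advection estimate x/v = 29.6 d).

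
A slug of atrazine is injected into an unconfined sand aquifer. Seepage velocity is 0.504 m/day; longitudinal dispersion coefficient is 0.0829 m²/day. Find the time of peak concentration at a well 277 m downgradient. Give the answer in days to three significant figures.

549 days

For the 1D instantaneous-source solution, setting ∂C/∂t = 0 at fixed x gives v²t² + 2Dt − x² = 0, so t = (√(D² + v²x²) − D)/v².
√(D² + v²x²) = √(0.0829² + 0.504² × 277²) = 139.6; v² = 0.254016.
t = (139.6 − 0.0829)/0.254016 = 549 days (vs. the pure-advection estimate x/v = 550 d).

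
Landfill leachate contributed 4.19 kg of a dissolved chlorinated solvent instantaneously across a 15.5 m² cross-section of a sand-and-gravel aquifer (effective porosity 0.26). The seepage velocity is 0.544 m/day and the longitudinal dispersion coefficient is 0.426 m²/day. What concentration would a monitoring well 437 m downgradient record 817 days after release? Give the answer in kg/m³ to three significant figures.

0.0151 kg/m³

For an instantaneous plane source, C(x,t) = M/(n_e·A·√(4πDt)) · exp(−(x−vt)²/(4Dt)), with n_e·A the pore (flow) area.
Plume center vt = 0.544 × 817 = 444.448 m, so the well at 437 m is 7.448 m upgradient of the peak.
√(4πDt) = 66.13 m, giving peak height M/(n_e·A·√(4πDt)) = 4.19/(0.26 × 15.5 × 66.13) = 0.01572 kg/m³.
(x−vt)²/(4Dt) = (-7.448)²/(4 × 0.426 × 817) = 0.03985; exp(−0.03985) = 0.9609.
C = 0.01572 × 0.9609 = 0.0151 kg/m³.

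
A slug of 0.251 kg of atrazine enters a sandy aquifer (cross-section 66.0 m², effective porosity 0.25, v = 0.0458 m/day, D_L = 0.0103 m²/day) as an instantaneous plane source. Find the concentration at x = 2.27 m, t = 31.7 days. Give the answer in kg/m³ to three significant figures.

For an instantaneous plane source, C(x,t) = M/(n_e·A·√(4πDt)) · exp(−(x−vt)²/(4Dt)), with n_e·A the pore (flow) area.
Plume center vt = 0.0458 × 31.7 = 1.45186 m, so the well at 2.27 m is 0.81814 m downgradient of the peak.
√(4πDt) = 2.026 m, giving peak height M/(n_e·A·√(4πDt)) = 0.251/(0.25 × 66.0 × 2.026) = 0.007508 kg/m³.
(x−vt)²/(4Dt) = (0.81814)²/(4 × 0.0103 × 31.7) = 0.5125; exp(−0.5125) = 0.5990.
C = 0.007508 × 0.5990 = 0.00450 kg/m³.

0.00450 kg/m³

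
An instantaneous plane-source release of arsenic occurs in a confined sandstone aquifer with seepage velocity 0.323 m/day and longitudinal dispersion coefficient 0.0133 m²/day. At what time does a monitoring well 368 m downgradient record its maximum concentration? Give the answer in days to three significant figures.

For the 1D instantaneous-source solution, setting ∂C/∂t = 0 at fixed x gives v²t² + 2Dt − x² = 0, so t = (√(D² + v²x²) − D)/v².
√(D² + v²x²) = √(0.0133² + 0.323² × 368²) = 118.9; v² = 0.104329.
t = (118.9 − 0.0133)/0.104329 = 1140 days (vs. the pure-advection estimate x/v = 1140 d).

1140 days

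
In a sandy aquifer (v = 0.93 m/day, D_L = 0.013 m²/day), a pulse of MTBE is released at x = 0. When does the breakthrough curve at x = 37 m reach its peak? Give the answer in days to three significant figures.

39.8 days

For the 1D instantaneous-source solution, setting ∂C/∂t = 0 at fixed x gives v²t² + 2Dt − x² = 0, so t = (√(D² + v²x²) − D)/v².
√(D² + v²x²) = √(0.013² + 0.93² × 37²) = 34.41; v² = 0.8649.
t = (34.41 − 0.013)/0.8649 = 39.8 days (vs. the pure-advection estimate x/v = 39.8 d).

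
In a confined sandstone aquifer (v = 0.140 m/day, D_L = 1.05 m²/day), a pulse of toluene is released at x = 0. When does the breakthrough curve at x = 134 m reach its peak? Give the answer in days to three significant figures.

905 days

For the 1D instantaneous-source solution, setting ∂C/∂t = 0 at fixed x gives v²t² + 2Dt − x² = 0, so t = (√(D² + v²x²) − D)/v².
√(D² + v²x²) = √(1.05² + 0.140² × 134²) = 18.79; v² = 0.0196.
t = (18.79 − 1.05)/0.0196 = 905 days (vs. the pure-advection estimate x/v = 957 d).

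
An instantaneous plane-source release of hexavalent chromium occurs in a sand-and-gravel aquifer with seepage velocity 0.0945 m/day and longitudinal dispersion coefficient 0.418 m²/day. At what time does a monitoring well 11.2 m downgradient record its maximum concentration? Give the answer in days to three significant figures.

For the 1D instantaneous-source solution, setting ∂C/∂t = 0 at fixed x gives v²t² + 2Dt − x² = 0, so t = (√(D² + v²x²) − D)/v².
√(D² + v²x²) = √(0.418² + 0.0945² × 11.2²) = 1.138; v² = 0.00893025.
t = (1.138 − 0.418)/0.00893025 = 80.6 days (vs. the pure-advection estimate x/v = 119 d).

80.6 days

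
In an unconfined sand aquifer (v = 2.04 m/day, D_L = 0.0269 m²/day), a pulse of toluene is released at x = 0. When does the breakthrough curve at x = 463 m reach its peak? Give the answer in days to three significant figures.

227 days

For the 1D instantaneous-source solution, setting ∂C/∂t = 0 at fixed x gives v²t² + 2Dt − x² = 0, so t = (√(D² + v²x²) − D)/v².
√(D² + v²x²) = √(0.0269² + 2.04² × 463²) = 944.5; v² = 4.1616.
t = (944.5 − 0.0269)/4.1616 = 227 days (vs. the pure-advection estimate x/v = 227 d).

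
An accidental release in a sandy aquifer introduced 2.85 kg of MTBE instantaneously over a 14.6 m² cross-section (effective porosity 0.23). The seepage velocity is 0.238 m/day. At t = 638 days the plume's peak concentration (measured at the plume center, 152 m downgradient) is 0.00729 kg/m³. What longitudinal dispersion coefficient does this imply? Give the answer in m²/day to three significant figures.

1.69 m²/day

At the plume center C_max = M/(n_e·A·√(4πDt)), so D = M²/(4πt·(n_e·A·C_max)²).
n_e·A·C_max = 0.23 × 14.6 × 0.00729 = 0.02448 kg/m.
D = 2.85²/(4π × 638 × 0.02448²) = 1.69 m²/day.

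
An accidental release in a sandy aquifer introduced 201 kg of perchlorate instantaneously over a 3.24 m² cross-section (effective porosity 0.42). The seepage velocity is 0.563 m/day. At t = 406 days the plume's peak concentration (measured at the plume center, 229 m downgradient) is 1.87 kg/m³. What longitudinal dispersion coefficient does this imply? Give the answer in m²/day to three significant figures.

1.22 m²/day

At the plume center C_max = M/(n_e·A·√(4πDt)), so D = M²/(4πt·(n_e·A·C_max)²).
n_e·A·C_max = 0.42 × 3.24 × 1.87 = 2.545 kg/m.
D = 201²/(4π × 406 × 2.545²) = 1.22 m²/day.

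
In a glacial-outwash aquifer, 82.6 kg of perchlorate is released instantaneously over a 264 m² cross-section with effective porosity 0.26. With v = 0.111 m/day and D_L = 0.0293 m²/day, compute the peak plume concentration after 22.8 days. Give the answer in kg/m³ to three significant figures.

0.415 kg/m³

The peak of an instantaneous 1D plume sits at x = vt; there the Gaussian factor is 1 and C_max = M/(n_e·A·√(4πDt)), where n_e·A is the pore area the mass is dissolved in.
√(4πDt) = √(4π × 0.0293 × 22.8) = 2.897 m, so C_max = 82.6/(0.26 × 264 × 2.897) = 0.415 kg/m³.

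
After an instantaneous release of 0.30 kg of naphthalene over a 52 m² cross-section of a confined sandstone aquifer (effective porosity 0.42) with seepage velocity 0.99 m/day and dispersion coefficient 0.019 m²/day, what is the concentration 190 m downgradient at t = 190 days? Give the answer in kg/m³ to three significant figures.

For an instantaneous plane source, C(x,t) = M/(n_e·A·√(4πDt)) · exp(−(x−vt)²/(4Dt)), with n_e·A the pore (flow) area.
Plume center vt = 0.99 × 190 = 188.1 m, so the well at 190 m is 1.9 m downgradient of the peak.
√(4πDt) = 6.735 m, giving peak height M/(n_e·A·√(4πDt)) = 0.30/(0.42 × 52 × 6.735) = 0.002040 kg/m³.
(x−vt)²/(4Dt) = (1.9)²/(4 × 0.019 × 190) = 0.2500; exp(−0.2500) = 0.7788.
C = 0.002040 × 0.7788 = 0.00159 kg/m³.

0.00159 kg/m³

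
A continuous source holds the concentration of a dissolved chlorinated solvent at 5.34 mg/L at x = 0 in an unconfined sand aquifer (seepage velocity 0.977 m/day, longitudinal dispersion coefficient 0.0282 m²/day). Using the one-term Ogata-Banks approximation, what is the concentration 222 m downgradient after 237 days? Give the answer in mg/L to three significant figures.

5.32 mg/L

For a continuous step input, C/C₀ ≈ ½·erfc((x−vt)/(2√(Dt))).
vt = 0.977 × 237 = 231.549 m and 2√(Dt) = 2√(0.0282 × 237) = 5.170 m.
Argument (x−vt)/(2√(Dt)) = (222 − 231.549)/5.170 = -1.847; ½·erfc(-1.847) = 0.9955.
C = 5.34 × 0.9955 = 5.32 mg/L.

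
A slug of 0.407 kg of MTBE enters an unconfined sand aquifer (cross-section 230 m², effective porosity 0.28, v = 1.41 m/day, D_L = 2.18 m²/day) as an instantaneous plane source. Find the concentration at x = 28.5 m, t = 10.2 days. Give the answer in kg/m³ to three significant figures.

For an instantaneous plane source, C(x,t) = M/(n_e·A·√(4πDt)) · exp(−(x−vt)²/(4Dt)), with n_e·A the pore (flow) area.
Plume center vt = 1.41 × 10.2 = 14.382 m, so the well at 28.5 m is 14.118 m downgradient of the peak.
√(4πDt) = 16.72 m, giving peak height M/(n_e·A·√(4πDt)) = 0.407/(0.28 × 230 × 16.72) = 0.0003780 kg/m³.
(x−vt)²/(4Dt) = (14.118)²/(4 × 2.18 × 10.2) = 2.241; exp(−2.241) = 0.1064.
C = 0.0003780 × 0.1064 = 4.02e-05 kg/m³.

4.02e-05 kg/m³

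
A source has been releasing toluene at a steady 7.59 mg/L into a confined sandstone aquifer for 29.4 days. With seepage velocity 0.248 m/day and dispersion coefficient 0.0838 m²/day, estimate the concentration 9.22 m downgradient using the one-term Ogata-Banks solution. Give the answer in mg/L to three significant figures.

1.46 mg/L

For a continuous step input, C/C₀ ≈ ½·erfc((x−vt)/(2√(Dt))).
vt = 0.248 × 29.4 = 7.2912 m and 2√(Dt) = 2√(0.0838 × 29.4) = 3.139 m.
Argument (x−vt)/(2√(Dt)) = (9.22 − 7.2912)/3.139 = 0.6145; ½·erfc(0.6145) = 0.1924.
C = 7.59 × 0.1924 = 1.46 mg/L.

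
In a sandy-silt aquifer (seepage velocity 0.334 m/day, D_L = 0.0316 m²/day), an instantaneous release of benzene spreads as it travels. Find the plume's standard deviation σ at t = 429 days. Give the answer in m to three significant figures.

5.21 m

Dispersive spreading gives a Gaussian with σ² = 2Dt; advection only shifts the center.
σ = √(2 × 0.0316 × 429) = 5.21 m.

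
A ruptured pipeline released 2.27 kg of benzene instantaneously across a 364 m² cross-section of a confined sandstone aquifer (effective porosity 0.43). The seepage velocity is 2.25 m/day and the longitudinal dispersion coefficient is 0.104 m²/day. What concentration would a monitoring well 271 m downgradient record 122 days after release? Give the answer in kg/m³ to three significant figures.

0.000902 kg/m³

For an instantaneous plane source, C(x,t) = M/(n_e·A·√(4πDt)) · exp(−(x−vt)²/(4Dt)), with n_e·A the pore (flow) area.
Plume center vt = 2.25 × 122 = 274.5 m, so the well at 271 m is 3.5 m upgradient of the peak.
√(4πDt) = 12.63 m, giving peak height M/(n_e·A·√(4πDt)) = 2.27/(0.43 × 364 × 12.63) = 0.001148 kg/m³.
(x−vt)²/(4Dt) = (-3.5)²/(4 × 0.104 × 122) = 0.2414; exp(−0.2414) = 0.7855.
C = 0.001148 × 0.7855 = 0.000902 kg/m³.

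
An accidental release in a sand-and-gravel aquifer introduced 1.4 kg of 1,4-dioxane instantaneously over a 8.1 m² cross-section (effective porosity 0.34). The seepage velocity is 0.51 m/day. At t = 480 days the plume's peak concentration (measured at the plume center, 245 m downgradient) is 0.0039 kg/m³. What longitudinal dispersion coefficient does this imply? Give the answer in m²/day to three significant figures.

2.82 m²/day

At the plume center C_max = M/(n_e·A·√(4πDt)), so D = M²/(4πt·(n_e·A·C_max)²).
n_e·A·C_max = 0.34 × 8.1 × 0.0039 = 0.01074 kg/m.
D = 1.4²/(4π × 480 × 0.01074²) = 2.82 m²/day.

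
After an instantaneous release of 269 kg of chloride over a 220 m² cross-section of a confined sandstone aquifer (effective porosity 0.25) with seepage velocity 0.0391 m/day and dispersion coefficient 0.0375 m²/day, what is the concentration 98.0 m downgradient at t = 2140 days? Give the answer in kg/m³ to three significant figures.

For an instantaneous plane source, C(x,t) = M/(n_e·A·√(4πDt)) · exp(−(x−vt)²/(4Dt)), with n_e·A the pore (flow) area.
Plume center vt = 0.0391 × 2140 = 83.674 m, so the well at 98.0 m is 14.326 m downgradient of the peak.
√(4πDt) = 31.76 m, giving peak height M/(n_e·A·√(4πDt)) = 269/(0.25 × 220 × 31.76) = 0.1540 kg/m³.
(x−vt)²/(4Dt) = (14.326)²/(4 × 0.0375 × 2140) = 0.6394; exp(−0.6394) = 0.5276.
C = 0.1540 × 0.5276 = 0.0813 kg/m³.

0.0813 kg/m³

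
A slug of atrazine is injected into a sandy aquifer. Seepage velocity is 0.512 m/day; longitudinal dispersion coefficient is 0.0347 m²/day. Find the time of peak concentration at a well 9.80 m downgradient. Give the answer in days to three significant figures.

For the 1D instantaneous-source solution, setting ∂C/∂t = 0 at fixed x gives v²t² + 2Dt − x² = 0, so t = (√(D² + v²x²) − D)/v².
√(D² + v²x²) = √(0.0347² + 0.512² × 9.80²) = 5.018; v² = 0.262144.
t = (5.018 − 0.0347)/0.262144 = 19.0 days (vs. the pure-advection estimate x/v = 19.1 d).

19.0 days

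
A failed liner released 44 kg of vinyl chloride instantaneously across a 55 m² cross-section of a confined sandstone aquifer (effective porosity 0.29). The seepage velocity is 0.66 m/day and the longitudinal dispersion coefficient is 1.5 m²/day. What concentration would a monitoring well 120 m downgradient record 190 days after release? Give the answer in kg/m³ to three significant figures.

For an instantaneous plane source, C(x,t) = M/(n_e·A·√(4πDt)) · exp(−(x−vt)²/(4Dt)), with n_e·A the pore (flow) area.
Plume center vt = 0.66 × 190 = 125.4 m, so the well at 120 m is 5.4 m upgradient of the peak.
√(4πDt) = 59.84 m, giving peak height M/(n_e·A·√(4πDt)) = 44/(0.29 × 55 × 59.84) = 0.04610 kg/m³.
(x−vt)²/(4Dt) = (-5.4)²/(4 × 1.5 × 190) = 0.02558; exp(−0.02558) = 0.9747.
C = 0.04610 × 0.9747 = 0.0449 kg/m³.

0.0449 kg/m³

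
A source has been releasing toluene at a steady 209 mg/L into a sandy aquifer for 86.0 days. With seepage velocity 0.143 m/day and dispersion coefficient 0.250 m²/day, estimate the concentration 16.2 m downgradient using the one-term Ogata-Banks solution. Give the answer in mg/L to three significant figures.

For a continuous step input, C/C₀ ≈ ½·erfc((x−vt)/(2√(Dt))).
vt = 0.143 × 86.0 = 12.298 m and 2√(Dt) = 2√(0.250 × 86.0) = 9.274 m.
Argument (x−vt)/(2√(Dt)) = (16.2 − 12.298)/9.274 = 0.4207; ½·erfc(0.4207) = 0.2759.
C = 209 × 0.2759 = 57.7 mg/L.

57.7 mg/L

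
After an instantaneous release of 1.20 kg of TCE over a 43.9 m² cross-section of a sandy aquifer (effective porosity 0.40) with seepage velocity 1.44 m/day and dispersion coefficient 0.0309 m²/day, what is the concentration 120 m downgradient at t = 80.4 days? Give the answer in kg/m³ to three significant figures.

0.00203 kg/m³

For an instantaneous plane source, C(x,t) = M/(n_e·A·√(4πDt)) · exp(−(x−vt)²/(4Dt)), with n_e·A the pore (flow) area.
Plume center vt = 1.44 × 80.4 = 115.776 m, so the well at 120 m is 4.224 m downgradient of the peak.
√(4πDt) = 5.587 m, giving peak height M/(n_e·A·√(4πDt)) = 1.20/(0.40 × 43.9 × 5.587) = 0.01223 kg/m³.
(x−vt)²/(4Dt) = (4.224)²/(4 × 0.0309 × 80.4) = 1.795; exp(−1.795) = 0.1661.
C = 0.01223 × 0.1661 = 0.00203 kg/m³.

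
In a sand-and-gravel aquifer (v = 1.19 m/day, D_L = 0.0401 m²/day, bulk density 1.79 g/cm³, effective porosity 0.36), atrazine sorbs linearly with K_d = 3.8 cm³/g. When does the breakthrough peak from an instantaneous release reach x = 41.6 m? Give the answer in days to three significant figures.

Retardation factor R = 1 + ρ_b·K_d/n = 1 + 1.79 × 3.8/0.36 = 19.89.
Sorption retards both mechanisms: v_R = v/R = 0.05983 m/day, D_R = D/R = 0.002016 m²/day.
Peak time from v_R²t² + 2D_R t − x² = 0: t = (√(D_R² + v_R²x²) − D_R)/v_R².
√(D_R² + v_R²x²) = √(0.002016² + 0.05983² × 41.6²) = 2.489; v_R² = 0.003580.
t = (2.489 − 0.002016)/0.003580 = 695 days.

695 days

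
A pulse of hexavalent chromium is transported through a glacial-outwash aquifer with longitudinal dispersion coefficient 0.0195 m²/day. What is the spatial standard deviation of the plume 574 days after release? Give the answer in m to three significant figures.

Dispersive spreading gives a Gaussian with σ² = 2Dt; advection only shifts the center.
σ = √(2 × 0.0195 × 574) = 4.73 m.

4.73 m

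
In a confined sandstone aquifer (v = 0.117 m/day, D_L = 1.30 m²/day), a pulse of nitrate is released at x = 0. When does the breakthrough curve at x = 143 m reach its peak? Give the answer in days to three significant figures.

1130 days

For the 1D instantaneous-source solution, setting ∂C/∂t = 0 at fixed x gives v²t² + 2Dt − x² = 0, so t = (√(D² + v²x²) − D)/v².
√(D² + v²x²) = √(1.30² + 0.117² × 143²) = 16.78; v² = 0.013689.
t = (16.78 − 1.30)/0.013689 = 1130 days (vs. the pure-advection estimate x/v = 1220 d).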